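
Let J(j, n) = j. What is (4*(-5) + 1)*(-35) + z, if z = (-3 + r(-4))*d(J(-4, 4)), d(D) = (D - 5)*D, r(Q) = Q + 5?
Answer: 593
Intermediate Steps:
r(Q) = 5 + Q
d(D) = D*(-5 + D) (d(D) = (-5 + D)*D = D*(-5 + D))
z = -72 (z = (-3 + (5 - 4))*(-4*(-5 - 4)) = (-3 + 1)*(-4*(-9)) = -2*36 = -72)
(4*(-5) + 1)*(-35) + z = (4*(-5) + 1)*(-35) - 72 = (-20 + 1)*(-35) - 72 = -19*(-35) - 72 = 665 - 72 = 593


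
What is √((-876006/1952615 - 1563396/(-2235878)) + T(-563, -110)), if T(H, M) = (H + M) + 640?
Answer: I*√110757049494206656485/1839009655 ≈ 5.7227*I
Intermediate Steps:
T(H, M) = 640 + H + M
√((-876006/1952615 - 1563396/(-2235878)) + T(-563, -110)) = √((-876006/1952615 - 1563396/(-2235878)) + (640 - 563 - 110)) = √((-876006*1/1952615 - 1563396*(-1/2235878)) - 33) = √((-738/1645 + 781698/1117939) - 33) = √(460854228/1839009655 - 33) = √(-60226464387/1839009655) = I*√110757049494206656485/1839009655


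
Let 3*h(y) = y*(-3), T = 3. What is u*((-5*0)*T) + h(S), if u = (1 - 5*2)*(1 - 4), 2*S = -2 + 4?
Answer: -1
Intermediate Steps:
S = 1 (S = (-2 + 4)/2 = (½)*2 = 1)
u = 27 (u = (1 - 1*10)*(-3) = (1 - 10)*(-3) = -9*(-3) = 27)
h(y) = -y (h(y) = (y*(-3))/3 = (-3*y)/3 = -y)
u*((-5*0)*T) + h(S) = 27*(-5*0*3) - 1*1 = 27*(0*3) - 1 = 27*0 - 1 = 0 - 1 = -1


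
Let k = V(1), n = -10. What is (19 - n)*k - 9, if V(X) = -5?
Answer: -154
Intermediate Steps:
k = -5
(19 - n)*k - 9 = (19 - 1*(-10))*(-5) - 9 = (19 + 10)*(-5) - 9 = 29*(-5) - 9 = -145 - 9 = -154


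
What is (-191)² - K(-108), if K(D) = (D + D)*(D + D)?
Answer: -10175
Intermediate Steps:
K(D) = 4*D² (K(D) = (2*D)*(2*D) = 4*D²)
(-191)² - K(-108) = (-191)² - 4*(-108)² = 36481 - 4*11664 = 36481 - 1*46656 = 36481 - 46656 = -10175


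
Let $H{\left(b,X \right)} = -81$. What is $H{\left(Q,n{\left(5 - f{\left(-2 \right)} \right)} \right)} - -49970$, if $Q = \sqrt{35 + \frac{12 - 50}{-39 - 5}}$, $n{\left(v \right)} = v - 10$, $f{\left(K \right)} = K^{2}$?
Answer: $49889$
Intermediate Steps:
$n{\left(v \right)} = -10 + v$
$Q = \frac{\sqrt{17358}}{22}$ ($Q = \sqrt{35 - \frac{38}{-44}} = \sqrt{35 - - \frac{19}{22}} = \sqrt{35 + \frac{19}{22}} = \sqrt{\frac{789}{22}} = \frac{\sqrt{17358}}{22} \approx 5.9886$)
$H{\left(Q,n{\left(5 - f{\left(-2 \right)} \right)} \right)} - -49970 = -81 - -49970 = -81 + 49970 = 49889$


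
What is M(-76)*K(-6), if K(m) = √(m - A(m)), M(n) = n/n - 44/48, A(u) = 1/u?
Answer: I*√210/72 ≈ 0.20127*I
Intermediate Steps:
M(n) = 1/12 (M(n) = 1 - 44*1/48 = 1 - 11/12 = 1/12)
K(m) = √(m - 1/m)
M(-76)*K(-6) = √(-6 - 1/(-6))/12 = √(-6 - 1*(-⅙))/12 = √(-6 + ⅙)/12 = √(-35/6)/12 = (I*√210/6)/12 = I*√210/72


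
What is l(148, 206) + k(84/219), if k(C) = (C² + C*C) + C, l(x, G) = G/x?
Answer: 816175/394346 ≈ 2.0697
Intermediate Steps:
k(C) = C + 2*C² (k(C) = (C² + C²) + C = 2*C² + C = C + 2*C²)
l(148, 206) + k(84/219) = 206/148 + (84/219)*(1 + 2*(84/219)) = 206*(1/148) + (84*(1/219))*(1 + 2*(84*(1/219))) = 103/74 + 28*(1 + 2*(28/73))/73 = 103/74 + 28*(1 + 56/73)/73 = 103/74 + (28/73)*(129/73) = 103/74 + 3612/5329 = 816175/394346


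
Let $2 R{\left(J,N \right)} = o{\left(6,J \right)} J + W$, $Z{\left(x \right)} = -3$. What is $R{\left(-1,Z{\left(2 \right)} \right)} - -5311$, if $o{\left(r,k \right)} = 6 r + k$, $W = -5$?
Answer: $5291$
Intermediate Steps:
$o{\left(r,k \right)} = k + 6 r$
$R{\left(J,N \right)} = - \frac{5}{2} + \frac{J \left(36 + J\right)}{2}$ ($R{\left(J,N \right)} = \frac{\left(J + 6 \cdot 6\right) J - 5}{2} = \frac{\left(J + 36\right) J - 5}{2} = \frac{\left(36 + J\right) J - 5}{2} = \frac{J \left(36 + J\right) - 5}{2} = \frac{-5 + J \left(36 + J\right)}{2} = - \frac{5}{2} + \frac{J \left(36 + J\right)}{2}$)
$R{\left(-1,Z{\left(2 \right)} \right)} - -5311 = \left(- \frac{5}{2} + \frac{1}{2} \left(-1\right) \left(36 - 1\right)\right) - -5311 = \left(- \frac{5}{2} + \frac{1}{2} \left(-1\right) 35\right) + 5311 = \left(- \frac{5}{2} - \frac{35}{2}\right) + 5311 = -20 + 5311 = 5291$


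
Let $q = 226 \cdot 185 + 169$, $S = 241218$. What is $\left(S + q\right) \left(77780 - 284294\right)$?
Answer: $-58484145258$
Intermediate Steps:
$q = 41979$ ($q = 41810 + 169 = 41979$)
$\left(S + q\right) \left(77780 - 284294\right) = \left(241218 + 41979\right) \left(77780 - 284294\right) = 283197 \left(-206514\right) = -58484145258$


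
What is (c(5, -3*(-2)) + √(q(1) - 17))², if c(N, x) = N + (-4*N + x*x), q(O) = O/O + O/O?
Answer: (21 + I*√15)² ≈ 426.0 + 162.67*I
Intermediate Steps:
q(O) = 2 (q(O) = 1 + 1 = 2)
c(N, x) = x² - 3*N (c(N, x) = N + (-4*N + x²) = N + (x² - 4*N) = x² - 3*N)
(c(5, -3*(-2)) + √(q(1) - 17))² = (((-3*(-2))² - 3*5) + √(2 - 17))² = ((6² - 15) + √(-15))² = ((36 - 15) + I*√15)² = (21 + I*√15)²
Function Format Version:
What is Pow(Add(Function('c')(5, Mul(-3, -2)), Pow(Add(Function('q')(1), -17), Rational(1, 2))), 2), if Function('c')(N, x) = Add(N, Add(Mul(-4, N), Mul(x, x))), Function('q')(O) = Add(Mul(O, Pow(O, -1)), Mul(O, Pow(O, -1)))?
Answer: Pow(Add(21, Mul(I, Pow(15, Rational(1, 2)))), 2) ≈ Add(426.00, Mul(162.67, I))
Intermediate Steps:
Function('q')(O) = 2 (Function('q')(O) = Add(1, 1) = 2)
Function('c')(N, x) = Add(Pow(x, 2), Mul(-3, N)) (Function('c')(N, x) = Add(N, Add(Mul(-4, N), Pow(x, 2))) = Add(N, Add(Pow(x, 2), Mul(-4, N))) = Add(Pow(x, 2), Mul(-3, N)))
Pow(Add(Function('c')(5, Mul(-3, -2)), Pow(Add(Function('q')(1), -17), Rational(1, 2))), 2) = Pow(Add(Add(Pow(Mul(-3, -2), 2), Mul(-3, 5)), Pow(Add(2, -17), Rational(1, 2))), 2) = Pow(Add(Add(Pow(6, 2), -15), Pow(-15, Rational(1, 2))), 2) = Pow(Add(Add(36, -15), Mul(I, Pow(15, Rational(1, 2)))), 2) = Pow(Add(21, Mul(I, Pow(15, Rational(1, 2)))), 2)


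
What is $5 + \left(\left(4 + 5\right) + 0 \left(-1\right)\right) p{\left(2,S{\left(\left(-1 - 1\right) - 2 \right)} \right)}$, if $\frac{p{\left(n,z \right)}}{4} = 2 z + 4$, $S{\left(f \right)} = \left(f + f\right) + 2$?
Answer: $-283$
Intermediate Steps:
$S{\left(f \right)} = 2 + 2 f$ ($S{\left(f \right)} = 2 f + 2 = 2 + 2 f$)
$p{\left(n,z \right)} = 16 + 8 z$ ($p{\left(n,z \right)} = 4 \left(2 z + 4\right) = 4 \left(4 + 2 z\right) = 16 + 8 z$)
$5 + \left(\left(4 + 5\right) + 0 \left(-1\right)\right) p{\left(2,S{\left(\left(-1 - 1\right) - 2 \right)} \right)} = 5 + \left(\left(4 + 5\right) + 0 \left(-1\right)\right) \left(16 + 8 \left(2 + 2 \left(\left(-1 - 1\right) - 2\right)\right)\right) = 5 + \left(9 + 0\right) \left(16 + 8 \left(2 + 2 \left(-2 - 2\right)\right)\right) = 5 + 9 \left(16 + 8 \left(2 + 2 \left(-4\right)\right)\right) = 5 + 9 \left(16 + 8 \left(2 - 8\right)\right) = 5 + 9 \left(16 + 8 \left(-6\right)\right) = 5 + 9 \left(16 - 48\right) = 5 + 9 \left(-32\right) = 5 - 288 = -283$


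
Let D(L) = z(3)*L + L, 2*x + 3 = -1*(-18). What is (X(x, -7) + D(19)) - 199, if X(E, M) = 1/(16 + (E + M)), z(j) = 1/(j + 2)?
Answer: -29063/165 ≈ -176.14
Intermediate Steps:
z(j) = 1/(2 + j)
x = 15/2 (x = -3/2 + (-1*(-18))/2 = -3/2 + (½)*18 = -3/2 + 9 = 15/2 ≈ 7.5000)
X(E, M) = 1/(16 + E + M)
D(L) = 6*L/5 (D(L) = L/(2 + 3) + L = L/5 + L = 6*L/5)
(X(x, -7) + D(19)) - 199 = (1/(16 + 15/2 - 7) + (6/5)*19) - 199 = (1/(33/2) + 114/5) - 199 = (2/33 + 114/5) - 199 = 3772/165 - 199 = -29063/165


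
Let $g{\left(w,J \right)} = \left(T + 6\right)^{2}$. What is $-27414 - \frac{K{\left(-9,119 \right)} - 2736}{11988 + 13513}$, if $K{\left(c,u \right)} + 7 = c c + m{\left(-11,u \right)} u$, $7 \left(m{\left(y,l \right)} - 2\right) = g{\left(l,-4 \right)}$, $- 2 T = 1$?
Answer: $- \frac{2796330017}{102004} \approx -27414.0$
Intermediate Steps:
$T = - \frac{1}{2}$ ($T = \left(- \frac{1}{2}\right) 1 = - \frac{1}{2} \approx -0.5$)
$g{\left(w,J \right)} = \frac{121}{4}$ ($g{\left(w,J \right)} = \left(- \frac{1}{2} + 6\right)^{2} = \left(\frac{11}{2}\right)^{2} = \frac{121}{4}$)
$m{\left(y,l \right)} = \frac{177}{28}$ ($m{\left(y,l \right)} = 2 + \frac{1}{7} \cdot \frac{121}{4} = 2 + \frac{121}{28} = \frac{177}{28}$)
$K{\left(c,u \right)} = -7 + c^{2} + \frac{177 u}{28}$ ($K{\left(c,u \right)} = -7 + \left(c c + \frac{177 u}{28}\right) = -7 + \left(c^{2} + \frac{177 u}{28}\right) = -7 + c^{2} + \frac{177 u}{28}$)
$-27414 - \frac{K{\left(-9,119 \right)} - 2736}{11988 + 13513} = -27414 - \frac{\left(-7 + \left(-9\right)^{2} + \frac{177}{28} \cdot 119\right) - 2736}{11988 + 13513} = -27414 - \frac{\left(-7 + 81 + \frac{3009}{4}\right) - 2736}{25501} = -27414 - \left(\frac{3305}{4} - 2736\right) \frac{1}{25501} = -27414 - \left(- \frac{7639}{4}\right) \frac{1}{25501} = -27414 - - \frac{7639}{102004} = -27414 + \frac{7639}{102004} = - \frac{2796330017}{102004}$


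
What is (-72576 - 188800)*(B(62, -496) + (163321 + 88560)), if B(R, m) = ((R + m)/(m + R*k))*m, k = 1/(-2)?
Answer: -1117391025408/17 ≈ -6.5729e+10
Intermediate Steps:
k = -1/2 ≈ -0.50000
B(R, m) = m*(R + m)/(m - R/2) (B(R, m) = ((R + m)/(m + R*(-1/2)))*m = ((R + m)/(m - R/2))*m = m*(R + m)/(m - R/2))
(-72576 - 188800)*(B(62, -496) + (163321 + 88560)) = (-72576 - 188800)*(2*(-496)*(62 - 496)/(-1*62 + 2*(-496)) + (163321 + 88560)) = -261376*(2*(-496)*(-434)/(-62 - 992) + 251881) = -261376*(2*(-496)*(-434)/(-1054) + 251881) = -261376*(2*(-496)*(-1/1054)*(-434) + 251881) = -261376*(-6944/17 + 251881) = -261376*4275033/17 = -1117391025408/17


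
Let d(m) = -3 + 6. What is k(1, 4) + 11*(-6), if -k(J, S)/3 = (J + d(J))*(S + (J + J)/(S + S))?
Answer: -117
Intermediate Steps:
d(m) = 3
k(J, S) = -3*(3 + J)*(S + J/S) (k(J, S) = -3*(J + 3)*(S + (J + J)/(S + S)) = -3*(3 + J)*(S + (2*J)/((2*S))) = -3*(3 + J)*(S + (2*J)*(1/(2*S))) = -3*(3 + J)*(S + J/S))
k(1, 4) + 11*(-6) = 3*(-1*1**2 - 3*1 + 4**2*(-3 - 1*1))/4 + 11*(-6) = 3*(1/4)*(-1*1 - 3 + 16*(-3 - 1)) - 66 = 3*(1/4)*(-1 - 3 + 16*(-4)) - 66 = 3*(1/4)*(-1 - 3 - 64) - 66 = 3*(1/4)*(-68) - 66 = -51 - 66 = -117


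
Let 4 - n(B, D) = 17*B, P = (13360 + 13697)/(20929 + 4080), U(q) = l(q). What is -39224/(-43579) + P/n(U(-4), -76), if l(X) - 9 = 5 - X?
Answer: 295068693829/329139897722 ≈ 0.89648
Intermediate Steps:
l(X) = 14 - X (l(X) = 9 + (5 - X) = 14 - X)
U(q) = 14 - q
P = 27057/25009 ≈ 1.0819
n(B, D) = 4 - 17*B
-39224/(-43579) + P/n(U(-4), -76) = -39224/(-43579) + 27057/(25009*(4 - 17*(14 - 1*(-4)))) = -39224*(-1/43579) + 27057/(25009*(4 - 17*(14 + 4))) = 39224/43579 + 27057/(25009*(4 - 17*18)) = 39224/43579 + 27057/(25009*(4 - 306)) = 39224/43579 + (27057/25009)/(-302) = 39224/43579 + (27057/25009)*(-1/302) = 39224/43579 - 27057/7552718 = 295068693829/329139897722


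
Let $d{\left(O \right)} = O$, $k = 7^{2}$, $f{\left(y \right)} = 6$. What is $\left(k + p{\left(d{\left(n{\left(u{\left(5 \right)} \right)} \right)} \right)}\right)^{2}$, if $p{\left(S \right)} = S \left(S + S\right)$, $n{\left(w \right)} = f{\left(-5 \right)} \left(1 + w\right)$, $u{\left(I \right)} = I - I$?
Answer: $14641$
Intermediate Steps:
$u{\left(I \right)} = 0$
$k = 49$
$n{\left(w \right)} = 6 + 6 w$ ($n{\left(w \right)} = 6 \left(1 + w\right) = 6 + 6 w$)
$p{\left(S \right)} = 2 S^{2}$ ($p{\left(S \right)} = S 2 S = 2 S^{2}$)
$\left(k + p{\left(d{\left(n{\left(u{\left(5 \right)} \right)} \right)} \right)}\right)^{2} = \left(49 + 2 \left(6 + 6 \cdot 0\right)^{2}\right)^{2} = \left(49 + 2 \left(6 + 0\right)^{2}\right)^{2} = \left(49 + 2 \cdot 6^{2}\right)^{2} = \left(49 + 2 \cdot 36\right)^{2} = \left(49 + 72\right)^{2} = 121^{2} = 14641$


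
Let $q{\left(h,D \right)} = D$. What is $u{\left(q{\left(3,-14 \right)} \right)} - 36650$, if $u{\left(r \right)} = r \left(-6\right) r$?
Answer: $-37826$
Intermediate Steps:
$u{\left(r \right)} = - 6 r^{2}$ ($u{\left(r \right)} = - 6 r r = - 6 r^{2}$)
$u{\left(q{\left(3,-14 \right)} \right)} - 36650 = - 6 \left(-14\right)^{2} - 36650 = \left(-6\right) 196 - 36650 = -1176 - 36650 = -37826$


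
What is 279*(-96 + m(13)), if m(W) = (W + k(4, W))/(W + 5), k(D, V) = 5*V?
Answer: -25575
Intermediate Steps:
m(W) = 6*W/(5 + W) (m(W) = (W + 5*W)/(W + 5) = (6*W)/(5 + W) = 6*W/(5 + W))
279*(-96 + m(13)) = 279*(-96 + 6*13/(5 + 13)) = 279*(-96 + 6*13/18) = 279*(-96 + 6*13*(1/18)) = 279*(-96 + 13/3) = 279*(-275/3) = -25575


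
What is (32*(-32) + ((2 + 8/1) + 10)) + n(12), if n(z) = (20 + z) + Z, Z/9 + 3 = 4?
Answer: -963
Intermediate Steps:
Z = 9 (Z = -27 + 9*4 = -27 + 36 = 9)
n(z) = 29 + z (n(z) = (20 + z) + 9 = 29 + z)
(32*(-32) + ((2 + 8/1) + 10)) + n(12) = (32*(-32) + ((2 + 8/1) + 10)) + (29 + 12) = (-1024 + ((2 + 8*1) + 10)) + 41 = (-1024 + ((2 + 8) + 10)) + 41 = (-1024 + (10 + 10)) + 41 = (-1024 + 20) + 41 = -1004 + 41 = -963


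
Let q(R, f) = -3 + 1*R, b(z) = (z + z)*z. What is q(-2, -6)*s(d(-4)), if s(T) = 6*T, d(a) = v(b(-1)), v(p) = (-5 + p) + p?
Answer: 30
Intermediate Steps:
b(z) = 2*z² (b(z) = (2*z)*z = 2*z²)
v(p) = -5 + 2*p
d(a) = -1 (d(a) = -5 + 2*(2*(-1)²) = -5 + 2*(2*1) = -5 + 2*2 = -5 + 4 = -1)
q(R, f) = -3 + R
q(-2, -6)*s(d(-4)) = (-3 - 2)*(6*(-1)) = -5*(-6) = 30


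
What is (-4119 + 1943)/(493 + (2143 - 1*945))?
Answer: -2176/1691 ≈ -1.2868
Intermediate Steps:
(-4119 + 1943)/(493 + (2143 - 1*945)) = -2176/(493 + (2143 - 945)) = -2176/(493 + 1198) = -2176/1691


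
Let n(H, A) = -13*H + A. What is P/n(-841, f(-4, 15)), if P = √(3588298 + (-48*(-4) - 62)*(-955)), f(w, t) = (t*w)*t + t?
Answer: √866037/5024 ≈ 0.18523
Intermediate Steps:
f(w, t) = t + w*t² (f(w, t) = w*t² + t = t + w*t²)
n(H, A) = A - 13*H
P = 2*√866037 (P = √(3588298 + (192 - 62)*(-955)) = √(3588298 + 130*(-955)) = √(3588298 - 124150) = √3464148 = 2*√866037 ≈ 1861.2)
P/n(-841, f(-4, 15)) = (2*√866037)/(15*(1 + 15*(-4)) - 13*(-841)) = (2*√866037)/(15*(1 - 60) + 10933) = (2*√866037)/(15*(-59) + 10933) = (2*√866037)/(-885 + 10933) = (2*√866037)/10048 = (2*√866037)*(1/10048) = √866037/5024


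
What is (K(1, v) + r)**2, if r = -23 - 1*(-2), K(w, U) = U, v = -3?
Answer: 576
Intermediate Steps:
r = -21 (r = -23 + 2 = -21)
(K(1, v) + r)**2 = (-3 - 21)**2 = (-24)**2 = 576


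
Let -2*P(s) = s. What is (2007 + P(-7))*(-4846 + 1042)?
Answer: -7647942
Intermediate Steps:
P(s) = -s/2
(2007 + P(-7))*(-4846 + 1042) = (2007 - ½*(-7))*(-4846 + 1042) = (2007 + 7/2)*(-3804) = (4021/2)*(-3804) = -7647942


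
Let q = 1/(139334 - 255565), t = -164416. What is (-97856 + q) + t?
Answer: -30484136833/116231 ≈ -2.6227e+5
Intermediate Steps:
q = -1/116231 (q = 1/(-116231) = -1/116231 ≈ -8.6036e-6)
(-97856 + q) + t = (-97856 - 1/116231) - 164416 = -11373900737/116231 - 164416 = -30484136833/116231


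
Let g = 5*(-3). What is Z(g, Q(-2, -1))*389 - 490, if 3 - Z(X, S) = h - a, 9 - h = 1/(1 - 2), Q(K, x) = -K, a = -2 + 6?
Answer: -1657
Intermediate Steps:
g = -15
a = 4
h = 10 (h = 9 - 1/(1 - 2) = 9 - 1/(-1) = 9 - 1*(-1) = 9 + 1 = 10)
Z(X, S) = -3 (Z(X, S) = 3 - (10 - 1*4) = 3 - (10 - 4) = 3 - 1*6 = 3 - 6 = -3)
Z(g, Q(-2, -1))*389 - 490 = -3*389 - 490 = -1167 - 490 = -1657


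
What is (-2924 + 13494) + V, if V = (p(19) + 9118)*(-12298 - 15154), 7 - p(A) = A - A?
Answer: -250488930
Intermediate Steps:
p(A) = 7 (p(A) = 7 - (A - A) = 7 - 1*0 = 7 + 0 = 7)
V = -250499500 (V = (7 + 9118)*(-12298 - 15154) = 9125*(-27452) = -250499500)
(-2924 + 13494) + V = (-2924 + 13494) - 250499500 = 10570 - 250499500 = -250488930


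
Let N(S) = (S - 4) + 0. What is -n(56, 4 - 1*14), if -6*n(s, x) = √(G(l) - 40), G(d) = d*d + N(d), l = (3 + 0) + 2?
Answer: I*√14/6 ≈ 0.62361*I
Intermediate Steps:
l = 5 (l = 3 + 2 = 5)
N(S) = -4 + S (N(S) = (-4 + S) + 0 = -4 + S)
G(d) = -4 + d + d² (G(d) = d*d + (-4 + d) = d² + (-4 + d) = -4 + d + d²)
n(s, x) = -I*√14/6 (n(s, x) = -√((-4 + 5 + 5²) - 40)/6 = -√((-4 + 5 + 25) - 40)/6 = -√(26 - 40)/6 = -I*√14/6)
-n(56, 4 - 1*14) = -(-1)*I*√14/6 = I*√14/6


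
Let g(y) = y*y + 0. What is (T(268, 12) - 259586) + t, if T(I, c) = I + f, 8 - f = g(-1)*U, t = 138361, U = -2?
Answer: -120947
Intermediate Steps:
g(y) = y**2 (g(y) = y**2 + 0 = y**2)
f = 10 (f = 8 - (-1)**2*(-2) = 8 - (-2) = 8 - 1*(-2) = 8 + 2 = 10)
T(I, c) = 10 + I (T(I, c) = I + 10 = 10 + I)
(T(268, 12) - 259586) + t = ((10 + 268) - 259586) + 138361 = (278 - 259586) + 138361 = -259308 + 138361 = -120947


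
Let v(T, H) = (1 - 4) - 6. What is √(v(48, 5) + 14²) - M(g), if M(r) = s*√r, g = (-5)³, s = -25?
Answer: √187 + 125*I*√5 ≈ 13.675 + 279.51*I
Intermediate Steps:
v(T, H) = -9 (v(T, H) = -3 - 6 = -9)
g = -125
M(r) = -25*√r
√(v(48, 5) + 14²) - M(g) = √(-9 + 14²) - (-25)*√(-125) = √(-9 + 196) - (-25)*5*I*√5 = √187 - (-125)*I*√5 = √187 + 125*I*√5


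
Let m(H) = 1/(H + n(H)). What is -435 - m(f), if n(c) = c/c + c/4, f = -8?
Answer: -3914/9 ≈ -434.89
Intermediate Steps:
n(c) = 1 + c/4 (n(c) = 1 + c*(¼) = 1 + c/4)
m(H) = 1/(1 + 5*H/4) (m(H) = 1/(H + (1 + H/4)) = 1/(1 + 5*H/4))
-435 - m(f) = -435 - 4/(4 + 5*(-8)) = -435 - 4/(4 - 40) = -435 - 4/(-36) = -435 - 4*(-1)/36 = -435 - 1*(-⅑) = -435 + ⅑ = -3914/9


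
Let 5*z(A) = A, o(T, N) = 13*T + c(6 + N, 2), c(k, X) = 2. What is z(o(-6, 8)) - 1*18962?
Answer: -94886/5 ≈ -18977.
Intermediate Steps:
o(T, N) = 2 + 13*T (o(T, N) = 13*T + 2 = 2 + 13*T)
z(A) = A/5
z(o(-6, 8)) - 1*18962 = (2 + 13*(-6))/5 - 1*18962 = (2 - 78)/5 - 18962 = (⅕)*(-76) - 18962 = -76/5 - 18962 = -94886/5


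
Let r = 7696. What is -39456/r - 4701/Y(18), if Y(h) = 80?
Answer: -2458461/38480 ≈ -63.889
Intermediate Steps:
-39456/r - 4701/Y(18) = -39456/7696 - 4701/80 = -39456*1/7696 - 4701*1/80 = -2466/481 - 4701/80 = -2458461/38480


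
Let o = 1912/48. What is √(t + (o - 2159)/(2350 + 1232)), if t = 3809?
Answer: √48864636861/3582 ≈ 61.712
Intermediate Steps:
o = 239/6 (o = 1912*(1/48) = 239/6 ≈ 39.833)
√(t + (o - 2159)/(2350 + 1232)) = √(3809 + (239/6 - 2159)/(2350 + 1232)) = √(3809 - 12715/6/3582) = √(3809 - 12715/6*1/3582) = √(3809 - 12715/21492) = √(81850313/21492) = √48864636861/3582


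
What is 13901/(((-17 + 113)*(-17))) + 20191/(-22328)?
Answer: -42916655/4554912 ≈ -9.4221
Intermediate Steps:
13901/(((-17 + 113)*(-17))) + 20191/(-22328) = 13901/((96*(-17))) + 20191*(-1/22328) = 13901/(-1632) - 20191/22328 = 13901*(-1/1632) - 20191/22328 = -13901/1632 - 20191/22328 = -42916655/4554912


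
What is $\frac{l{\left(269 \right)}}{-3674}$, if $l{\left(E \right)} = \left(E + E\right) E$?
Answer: $- \frac{72361}{1837} \approx -39.391$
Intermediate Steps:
$l{\left(E \right)} = 2 E^{2}$ ($l{\left(E \right)} = 2 E E = 2 E^{2}$)
$\frac{l{\left(269 \right)}}{-3674} = \frac{2 \cdot 269^{2}}{-3674} = 2 \cdot 72361 \left(- \frac{1}{3674}\right) = 144722 \left(- \frac{1}{3674}\right) = - \frac{72361}{1837}$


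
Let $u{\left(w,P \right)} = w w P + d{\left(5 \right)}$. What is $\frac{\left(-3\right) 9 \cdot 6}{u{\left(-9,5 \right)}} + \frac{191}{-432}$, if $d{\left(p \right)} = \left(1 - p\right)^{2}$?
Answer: $- \frac{150395}{181872} \approx -0.82693$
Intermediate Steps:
$u{\left(w,P \right)} = 16 + P w^{2}$ ($u{\left(w,P \right)} = w w P + \left(-1 + 5\right)^{2} = w^{2} P + 4^{2} = P w^{2} + 16 = 16 + P w^{2}$)
$\frac{\left(-3\right) 9 \cdot 6}{u{\left(-9,5 \right)}} + \frac{191}{-432} = \frac{\left(-3\right) 9 \cdot 6}{16 + 5 \left(-9\right)^{2}} + \frac{191}{-432} = \frac{\left(-3\right) 54}{16 + 5 \cdot 81} + 191 \left(- \frac{1}{432}\right) = - \frac{162}{16 + 405} - \frac{191}{432} = - \frac{162}{421} - \frac{191}{432} = - \frac{150395}{181872}$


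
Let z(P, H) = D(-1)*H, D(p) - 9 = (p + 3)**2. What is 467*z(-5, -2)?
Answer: -12142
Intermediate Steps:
D(p) = 9 + (3 + p)**2 (D(p) = 9 + (p + 3)**2 = 9 + (3 + p)**2)
z(P, H) = 13*H (z(P, H) = (9 + (3 - 1)**2)*H = (9 + 2**2)*H = (9 + 4)*H = 13*H)
467*z(-5, -2) = 467*(13*(-2)) = 467*(-26) = -12142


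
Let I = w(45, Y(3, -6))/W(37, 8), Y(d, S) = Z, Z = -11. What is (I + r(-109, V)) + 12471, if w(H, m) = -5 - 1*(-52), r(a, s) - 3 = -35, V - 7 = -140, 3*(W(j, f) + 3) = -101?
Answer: 1368149/110 ≈ 12438.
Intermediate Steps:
W(j, f) = -110/3 (W(j, f) = -3 + (⅓)*(-101) = -3 - 101/3 = -110/3)
V = -133 (V = 7 - 140 = -133)
r(a, s) = -32 (r(a, s) = 3 - 35 = -32)
Y(d, S) = -11
w(H, m) = 47 (w(H, m) = -5 + 52 = 47)
I = -141/110 (I = 47/(-110/3) = 47*(-3/110) = -141/110 ≈ -1.2818)
(I + r(-109, V)) + 12471 = (-141/110 - 32) + 12471 = -3661/110 + 12471 = 1368149/110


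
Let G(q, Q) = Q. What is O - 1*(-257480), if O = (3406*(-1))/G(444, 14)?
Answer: 1800657/7 ≈ 2.5724e+5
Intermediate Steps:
O = -1703/7 (O = (3406*(-1))/14 = -3406*1/14 = -1703/7 ≈ -243.29)
O - 1*(-257480) = -1703/7 - 1*(-257480) = -1703/7 + 257480 = 1800657/7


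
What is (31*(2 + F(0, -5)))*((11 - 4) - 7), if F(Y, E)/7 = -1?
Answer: 0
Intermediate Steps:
F(Y, E) = -7 (F(Y, E) = 7*(-1) = -7)
(31*(2 + F(0, -5)))*((11 - 4) - 7) = (31*(2 - 7))*((11 - 4) - 7) = (31*(-5))*(7 - 7) = -155*0 = 0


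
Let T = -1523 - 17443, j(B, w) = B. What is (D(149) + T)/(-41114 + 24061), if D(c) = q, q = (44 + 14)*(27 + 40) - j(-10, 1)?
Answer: 15070/17053 ≈ 0.88372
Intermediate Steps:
T = -18966
q = 3896 (q = (44 + 14)*(27 + 40) - 1*(-10) = 58*67 + 10 = 3886 + 10 = 3896)
D(c) = 3896
(D(149) + T)/(-41114 + 24061) = (3896 - 18966)/(-41114 + 24061) = -15070/(-17053) = -15070*(-1/17053) = 15070/17053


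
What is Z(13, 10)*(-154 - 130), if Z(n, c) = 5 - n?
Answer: 2272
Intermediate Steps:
Z(13, 10)*(-154 - 130) = (5 - 1*13)*(-154 - 130) = (5 - 13)*(-284) = -8*(-284) = 2272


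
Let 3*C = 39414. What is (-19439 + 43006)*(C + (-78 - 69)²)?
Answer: 818882549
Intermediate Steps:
C = 13138 (C = (⅓)*39414 = 13138)
(-19439 + 43006)*(C + (-78 - 69)²) = (-19439 + 43006)*(13138 + (-78 - 69)²) = 23567*(13138 + (-147)²) = 23567*(13138 + 21609) = 23567*34747 = 818882549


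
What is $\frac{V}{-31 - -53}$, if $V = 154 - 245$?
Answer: $- \frac{91}{22} \approx -4.1364$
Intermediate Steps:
$V = -91$ ($V = 154 - 245 = -91$)
$\frac{V}{-31 - -53} = - \frac{91}{-31 - -53} = - \frac{91}{-31 + 53} = - \frac{91}{22}$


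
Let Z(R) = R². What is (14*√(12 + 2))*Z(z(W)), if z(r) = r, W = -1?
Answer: 14*√14 ≈ 52.383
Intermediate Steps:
(14*√(12 + 2))*Z(z(W)) = (14*√(12 + 2))*(-1)² = (14*√14)*1 = 14*√14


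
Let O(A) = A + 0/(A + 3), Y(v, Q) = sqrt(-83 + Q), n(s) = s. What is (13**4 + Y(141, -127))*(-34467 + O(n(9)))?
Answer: -984154938 - 34458*I*sqrt(210) ≈ -9.8416e+8 - 4.9934e+5*I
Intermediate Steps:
O(A) = A (O(A) = A + 0/(3 + A) = A + 0 = A)
(13**4 + Y(141, -127))*(-34467 + O(n(9))) = (13**4 + sqrt(-83 - 127))*(-34467 + 9) = (28561 + sqrt(-210))*(-34458) = (28561 + I*sqrt(210))*(-34458) = -984154938 - 34458*I*sqrt(210)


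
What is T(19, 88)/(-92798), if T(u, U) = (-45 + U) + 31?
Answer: -37/46399 ≈ -0.00079743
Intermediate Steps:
T(u, U) = -14 + U
T(19, 88)/(-92798) = (-14 + 88)/(-92798) = 74*(-1/92798) = -37/46399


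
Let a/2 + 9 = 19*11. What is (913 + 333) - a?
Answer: 846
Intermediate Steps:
a = 400 (a = -18 + 2*(19*11) = -18 + 2*209 = -18 + 418 = 400)
(913 + 333) - a = (913 + 333) - 1*400 = 1246 - 400 = 846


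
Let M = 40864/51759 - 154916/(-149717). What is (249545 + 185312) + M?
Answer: 3369808958722703/7749202203 ≈ 4.3486e+5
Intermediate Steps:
M = 14136332732/7749202203 (M = 40864*(1/51759) - 154916*(-1/149717) = 40864/51759 + 154916/149717 = 14136332732/7749202203 ≈ 1.8242)
(249545 + 185312) + M = (249545 + 185312) + 14136332732/7749202203 = 434857 + 14136332732/7749202203 = 3369808958722703/7749202203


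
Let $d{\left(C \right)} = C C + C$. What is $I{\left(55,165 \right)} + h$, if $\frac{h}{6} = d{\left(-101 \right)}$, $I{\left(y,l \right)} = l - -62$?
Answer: $60827$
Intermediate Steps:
$I{\left(y,l \right)} = 62 + l$ ($I{\left(y,l \right)} = l + 62 = 62 + l$)
$d{\left(C \right)} = C + C^{2}$ ($d{\left(C \right)} = C^{2} + C = C + C^{2}$)
$h = 60600$ ($h = 6 \left(- 101 \left(1 - 101\right)\right) = 6 \left(\left(-101\right) \left(-100\right)\right) = 6 \cdot 10100 = 60600$)
$I{\left(55,165 \right)} + h = \left(62 + 165\right) + 60600 = 227 + 60600 = 60827$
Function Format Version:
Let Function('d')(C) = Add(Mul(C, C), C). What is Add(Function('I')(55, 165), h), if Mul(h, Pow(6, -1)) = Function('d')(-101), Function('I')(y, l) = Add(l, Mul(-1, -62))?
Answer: 60827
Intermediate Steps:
Function('I')(y, l) = Add(62, l) (Function('I')(y, l) = Add(l, 62) = Add(62, l))
Function('d')(C) = Add(C, Pow(C, 2)) (Function('d')(C) = Add(Pow(C, 2), C) = Add(C, Pow(C, 2)))
h = 60600 (h = Mul(6, Mul(-101, Add(1, -101))) = Mul(6, Mul(-101, -100)) = Mul(6, 10100) = 60600)
Add(Function('I')(55, 165), h) = Add(Add(62, 165), 60600) = Add(227, 60600) = 60827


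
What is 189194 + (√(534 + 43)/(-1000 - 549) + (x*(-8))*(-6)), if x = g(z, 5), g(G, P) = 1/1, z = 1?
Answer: 189242 - √577/1549 ≈ 1.8924e+5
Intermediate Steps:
g(G, P) = 1
x = 1
189194 + (√(534 + 43)/(-1000 - 549) + (x*(-8))*(-6)) = 189194 + (√(534 + 43)/(-1000 - 549) + (1*(-8))*(-6)) = 189194 + (√577/(-1549) - 8*(-6)) = 189194 + (√577*(-1/1549) + 48) = 189194 + (-√577/1549 + 48) = 189194 + (48 - √577/1549) = 189242 - √577/1549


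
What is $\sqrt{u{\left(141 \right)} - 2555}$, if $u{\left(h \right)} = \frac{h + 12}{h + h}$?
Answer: $\frac{i \sqrt{22571186}}{94} \approx 50.542 i$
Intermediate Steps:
$u{\left(h \right)} = \frac{12 + h}{2 h}$
$\sqrt{u{\left(141 \right)} - 2555} = \sqrt{\frac{12 + 141}{2 \cdot 141} - 2555} = \sqrt{\frac{1}{2} \cdot \frac{1}{141} \cdot 153 - 2555} = \sqrt{\frac{51}{94} - 2555} = \sqrt{- \frac{240119}{94}} = \frac{i \sqrt{22571186}}{94}$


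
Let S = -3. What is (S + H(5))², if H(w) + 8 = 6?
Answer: 25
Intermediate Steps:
H(w) = -2 (H(w) = -8 + 6 = -2)
(S + H(5))² = (-3 - 2)² = (-5)² = 25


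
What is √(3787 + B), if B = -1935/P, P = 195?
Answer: √638326/13 ≈ 61.458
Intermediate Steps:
B = -129/13 (B = -1935/195 = -1935*1/195 = -129/13 ≈ -9.9231)
√(3787 + B) = √(3787 - 129/13) = √(49102/13) = √638326/13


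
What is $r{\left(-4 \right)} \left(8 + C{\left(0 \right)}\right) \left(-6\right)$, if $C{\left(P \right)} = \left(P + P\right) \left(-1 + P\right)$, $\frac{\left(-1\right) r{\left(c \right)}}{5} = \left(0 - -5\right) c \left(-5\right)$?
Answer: $24000$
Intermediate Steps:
$r{\left(c \right)} = 125 c$ ($r{\left(c \right)} = - 5 \left(0 - -5\right) c \left(-5\right) = - 5 \left(0 + 5\right) c \left(-5\right) = - 5 \cdot 5 c \left(-5\right) = - 5 \left(- 25 c\right) = 125 c$)
$C{\left(P \right)} = 2 P \left(-1 + P\right)$
$r{\left(-4 \right)} \left(8 + C{\left(0 \right)}\right) \left(-6\right) = 125 \left(-4\right) \left(8 + 2 \cdot 0 \left(-1 + 0\right)\right) \left(-6\right) = - 500 \left(8 + 2 \cdot 0 \left(-1\right)\right) \left(-6\right) = - 500 \left(8 + 0\right) \left(-6\right) = \left(-500\right) 8 \left(-6\right) = \left(-4000\right) \left(-6\right) = 24000$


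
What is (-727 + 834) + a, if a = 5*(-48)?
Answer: -133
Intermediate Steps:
a = -240
(-727 + 834) + a = (-727 + 834) - 240 = 107 - 240 = -133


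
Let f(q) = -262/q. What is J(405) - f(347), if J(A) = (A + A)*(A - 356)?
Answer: 13772692/347 ≈ 39691.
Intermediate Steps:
J(A) = 2*A*(-356 + A) (J(A) = (2*A)*(-356 + A) = 2*A*(-356 + A))
J(405) - f(347) = 2*405*(-356 + 405) - (-262)/347 = 2*405*49 - (-262)/347 = 39690 - 1*(-262/347) = 39690 + 262/347 = 13772692/347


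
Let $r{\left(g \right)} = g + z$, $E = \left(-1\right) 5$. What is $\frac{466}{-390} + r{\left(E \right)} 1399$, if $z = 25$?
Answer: $\frac{5455867}{195} \approx 27979.0$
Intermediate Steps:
$E = -5$
$r{\left(g \right)} = 25 + g$ ($r{\left(g \right)} = g + 25 = 25 + g$)
$\frac{466}{-390} + r{\left(E \right)} 1399 = \frac{466}{-390} + \left(25 - 5\right) 1399 = 466 \left(- \frac{1}{390}\right) + 20 \cdot 1399 = - \frac{233}{195} + 27980 = \frac{5455867}{195}$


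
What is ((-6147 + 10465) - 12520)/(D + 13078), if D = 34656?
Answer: -4101/23867 ≈ -0.17183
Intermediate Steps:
((-6147 + 10465) - 12520)/(D + 13078) = ((-6147 + 10465) - 12520)/(34656 + 13078) = (4318 - 12520)/47734 = -8202*1/47734 = -4101/23867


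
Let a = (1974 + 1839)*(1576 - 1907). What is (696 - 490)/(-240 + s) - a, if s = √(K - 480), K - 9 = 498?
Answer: 24221002193/19191 - 206*√3/19191 ≈ 1.2621e+6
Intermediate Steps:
K = 507 (K = 9 + 498 = 507)
s = 3*√3 (s = √(507 - 480) = √27 = 3*√3 ≈ 5.1962)
a = -1262103 (a = 3813*(-331) = -1262103)
(696 - 490)/(-240 + s) - a = (696 - 490)/(-240 + 3*√3) - 1*(-1262103) = 206/(-240 + 3*√3) + 1262103 = 1262103 + 206/(-240 + 3*√3)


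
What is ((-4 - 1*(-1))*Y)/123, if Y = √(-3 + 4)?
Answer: -1/41 ≈ -0.024390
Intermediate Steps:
Y = 1 (Y = √1 = 1)
((-4 - 1*(-1))*Y)/123 = ((-4 - 1*(-1))*1)/123 = ((-4 + 1)*1)/123 = (-3*1)/123 = (1/123)*(-3) = -1/41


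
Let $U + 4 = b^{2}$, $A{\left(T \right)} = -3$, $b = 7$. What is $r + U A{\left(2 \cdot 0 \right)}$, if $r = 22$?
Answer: $-113$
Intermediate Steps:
$U = 45$ ($U = -4 + 7^{2} = -4 + 49 = 45$)
$r + U A{\left(2 \cdot 0 \right)} = 22 + 45 \left(-3\right) = 22 - 135 = -113$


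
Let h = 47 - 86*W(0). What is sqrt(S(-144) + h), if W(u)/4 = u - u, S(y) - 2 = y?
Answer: I*sqrt(95) ≈ 9.7468*I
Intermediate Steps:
S(y) = 2 + y
W(u) = 0 (W(u) = 4*(u - u) = 4*0 = 0)
h = 47 (h = 47 - 86*0 = 47 + 0 = 47)
sqrt(S(-144) + h) = sqrt((2 - 144) + 47) = sqrt(-142 + 47) = sqrt(-95) = I*sqrt(95)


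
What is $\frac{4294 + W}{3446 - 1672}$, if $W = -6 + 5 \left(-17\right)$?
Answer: $\frac{4203}{1774} \approx 2.3692$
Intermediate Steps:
$W = -91$ ($W = -6 - 85 = -91$)
$\frac{4294 + W}{3446 - 1672} = \frac{4294 - 91}{3446 - 1672} = \frac{4203}{1774}$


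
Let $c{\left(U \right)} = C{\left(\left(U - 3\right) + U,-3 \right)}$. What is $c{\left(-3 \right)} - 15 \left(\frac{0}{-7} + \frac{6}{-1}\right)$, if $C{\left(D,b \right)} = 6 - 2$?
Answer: $94$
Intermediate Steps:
$C{\left(D,b \right)} = 4$
$c{\left(U \right)} = 4$
$c{\left(-3 \right)} - 15 \left(\frac{0}{-7} + \frac{6}{-1}\right) = 4 - 15 \left(\frac{0}{-7} + \frac{6}{-1}\right) = 4 - 15 \left(0 \left(- \frac{1}{7}\right) + 6 \left(-1\right)\right) = 4 - 15 \left(0 - 6\right) = 4 - -90 = 4 + 90 = 94$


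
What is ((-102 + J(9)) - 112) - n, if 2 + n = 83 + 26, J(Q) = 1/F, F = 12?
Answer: -3851/12 ≈ -320.92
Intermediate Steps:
J(Q) = 1/12
n = 107 (n = -2 + (83 + 26) = -2 + 109 = 107)
((-102 + J(9)) - 112) - n = ((-102 + 1/12) - 112) - 1*107 = (-1223/12 - 112) - 107 = -2567/12 - 107 = -3851/12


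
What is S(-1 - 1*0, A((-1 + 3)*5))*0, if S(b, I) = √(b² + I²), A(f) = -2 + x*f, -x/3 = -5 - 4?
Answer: 0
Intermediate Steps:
x = 27 (x = -3*(-5 - 4) = -3*(-9) = 27)
A(f) = -2 + 27*f
S(b, I) = √(I² + b²)
S(-1 - 1*0, A((-1 + 3)*5))*0 = √((-2 + 27*((-1 + 3)*5))² + (-1 - 1*0)²)*0 = √((-2 + 27*(2*5))² + (-1 + 0)²)*0 = √((-2 + 27*10)² + (-1)²)*0 = √((-2 + 270)² + 1)*0 = √(268² + 1)*0 = √(71824 + 1)*0 = √71825*0 = (65*√17)*0 = 0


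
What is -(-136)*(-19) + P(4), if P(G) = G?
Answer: -2580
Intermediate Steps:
-(-136)*(-19) + P(4) = -(-136)*(-19) + 4 = -136*19 + 4 = -2584 + 4 = -2580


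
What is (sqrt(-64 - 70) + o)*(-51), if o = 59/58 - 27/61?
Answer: -103683/3538 - 51*I*sqrt(134) ≈ -29.306 - 590.37*I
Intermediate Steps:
o = 2033/3538 (o = 59*(1/58) - 27*1/61 = 59/58 - 27/61 = 2033/3538 ≈ 0.57462)
(sqrt(-64 - 70) + o)*(-51) = (sqrt(-64 - 70) + 2033/3538)*(-51) = (sqrt(-134) + 2033/3538)*(-51) = (I*sqrt(134) + 2033/3538)*(-51) = (2033/3538 + I*sqrt(134))*(-51) = -103683/3538 - 51*I*sqrt(134)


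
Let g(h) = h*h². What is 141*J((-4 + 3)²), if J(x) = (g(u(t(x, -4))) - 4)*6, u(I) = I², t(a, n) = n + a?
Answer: 613350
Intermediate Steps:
t(a, n) = a + n
g(h) = h³
J(x) = -24 + 6*(-4 + x)⁶ (J(x) = (((x - 4)²)³ - 4)*6 = (((-4 + x)²)³ - 4)*6 = ((-4 + x)⁶ - 4)*6 = (-4 + (-4 + x)⁶)*6 = -24 + 6*(-4 + x)⁶)
141*J((-4 + 3)²) = 141*(-24 + 6*(-4 + (-4 + 3)²)⁶) = 141*(-24 + 6*(-4 + (-1)²)⁶) = 141*(-24 + 6*(-4 + 1)⁶) = 141*(-24 + 6*(-3)⁶) = 141*(-24 + 6*729) = 141*(-24 + 4374) = 141*4350 = 613350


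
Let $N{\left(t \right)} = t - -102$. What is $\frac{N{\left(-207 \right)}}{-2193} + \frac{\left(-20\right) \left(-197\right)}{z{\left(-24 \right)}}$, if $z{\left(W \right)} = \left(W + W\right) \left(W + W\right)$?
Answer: $\frac{740195}{421056} \approx 1.7579$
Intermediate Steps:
$N{\left(t \right)} = 102 + t$ ($N{\left(t \right)} = t + 102 = 102 + t$)
$z{\left(W \right)} = 4 W^{2}$ ($z{\left(W \right)} = 2 W 2 W = 4 W^{2}$)
$\frac{N{\left(-207 \right)}}{-2193} + \frac{\left(-20\right) \left(-197\right)}{z{\left(-24 \right)}} = \frac{102 - 207}{-2193} + \frac{\left(-20\right) \left(-197\right)}{4 \left(-24\right)^{2}} = \left(-105\right) \left(- \frac{1}{2193}\right) + \frac{3940}{4 \cdot 576} = \frac{35}{731} + \frac{3940}{2304} = \frac{35}{731} + 3940 \cdot \frac{1}{2304} = \frac{35}{731} + \frac{985}{576} = \frac{740195}{421056}$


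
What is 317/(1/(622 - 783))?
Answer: -51037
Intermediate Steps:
317/(1/(622 - 783)) = 317/(1/(-161)) = 317/(-1/161) = 317*(-161) = -51037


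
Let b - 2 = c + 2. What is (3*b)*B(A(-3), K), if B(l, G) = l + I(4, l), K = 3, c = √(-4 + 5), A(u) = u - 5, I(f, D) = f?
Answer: -60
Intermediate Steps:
A(u) = -5 + u
c = 1 (c = √1 = 1)
b = 5 (b = 2 + (1 + 2) = 2 + 3 = 5)
B(l, G) = 4 + l (B(l, G) = l + 4 = 4 + l)
(3*b)*B(A(-3), K) = (3*5)*(4 + (-5 - 3)) = 15*(4 - 8) = 15*(-4) = -60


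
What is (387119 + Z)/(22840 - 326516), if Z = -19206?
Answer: -367913/303676 ≈ -1.2115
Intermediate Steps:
(387119 + Z)/(22840 - 326516) = (387119 - 19206)/(22840 - 326516) = 367913/(-303676) = 367913*(-1/303676) = -367913/303676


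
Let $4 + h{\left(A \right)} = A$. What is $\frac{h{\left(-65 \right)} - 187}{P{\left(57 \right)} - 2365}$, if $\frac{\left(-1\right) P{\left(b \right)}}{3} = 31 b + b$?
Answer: $\frac{256}{7837} \approx 0.032666$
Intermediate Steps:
$P{\left(b \right)} = - 96 b$ ($P{\left(b \right)} = - 3 \left(31 b + b\right) = - 3 \cdot 32 b = - 96 b$)
$h{\left(A \right)} = -4 + A$
$\frac{h{\left(-65 \right)} - 187}{P{\left(57 \right)} - 2365} = \frac{\left(-4 - 65\right) - 187}{\left(-96\right) 57 - 2365} = \frac{-69 - 187}{-5472 - 2365} = - \frac{256}{-7837} = \left(-256\right) \left(- \frac{1}{7837}\right) = \frac{256}{7837}$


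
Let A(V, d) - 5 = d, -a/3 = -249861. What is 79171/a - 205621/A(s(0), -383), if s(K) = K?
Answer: 17128881409/31482486 ≈ 544.08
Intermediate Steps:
a = 749583 (a = -3*(-249861) = 749583)
A(V, d) = 5 + d
79171/a - 205621/A(s(0), -383) = 79171/749583 - 205621/(5 - 383) = 79171*(1/749583) - 205621/(-378) = 79171/749583 - 205621*(-1/378) = 79171/749583 + 205621/378 = 17128881409/31482486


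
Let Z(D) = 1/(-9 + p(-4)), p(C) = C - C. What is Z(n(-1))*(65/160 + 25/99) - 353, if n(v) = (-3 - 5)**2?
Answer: -10066823/28512 ≈ -353.07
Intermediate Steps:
n(v) = 64 (n(v) = (-8)**2 = 64)
p(C) = 0
Z(D) = -1/9 (Z(D) = 1/(-9 + 0) = 1/(-9) = -1/9)
Z(n(-1))*(65/160 + 25/99) - 353 = -(65/160 + 25/99)/9 - 353 = -(65*(1/160) + 25*(1/99))/9 - 353 = -(13/32 + 25/99)/9 - 353 = -1/9*2087/3168 - 353 = -2087/28512 - 353 = -10066823/28512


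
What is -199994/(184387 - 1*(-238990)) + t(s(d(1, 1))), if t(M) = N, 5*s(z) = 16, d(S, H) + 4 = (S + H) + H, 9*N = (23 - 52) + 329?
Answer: 2196722/66849 ≈ 32.861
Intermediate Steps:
N = 100/3 (N = ((23 - 52) + 329)/9 = (-29 + 329)/9 = (⅑)*300 = 100/3 ≈ 33.333)
d(S, H) = -4 + S + 2*H (d(S, H) = -4 + ((S + H) + H) = -4 + ((H + S) + H) = -4 + (S + 2*H) = -4 + S + 2*H)
s(z) = 16/5 (s(z) = (⅕)*16 = 16/5)
t(M) = 100/3
-199994/(184387 - 1*(-238990)) + t(s(d(1, 1))) = -199994/(184387 - 1*(-238990)) + 100/3 = -199994/(184387 + 238990) + 100/3 = -199994/423377 + 100/3 = -199994*1/423377 + 100/3 = -10526/22283 + 100/3 = 2196722/66849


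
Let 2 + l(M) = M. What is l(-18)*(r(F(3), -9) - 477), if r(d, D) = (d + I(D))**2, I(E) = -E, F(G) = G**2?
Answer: 3060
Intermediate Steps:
l(M) = -2 + M
r(d, D) = (d - D)**2
l(-18)*(r(F(3), -9) - 477) = (-2 - 18)*((-9 - 1*3**2)**2 - 477) = -20*((-9 - 1*9)**2 - 477) = -20*((-9 - 9)**2 - 477) = -20*((-18)**2 - 477) = -20*(324 - 477) = -20*(-153) = 3060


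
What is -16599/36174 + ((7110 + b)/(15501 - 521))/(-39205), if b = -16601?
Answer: -1624683053611/3540776836100 ≈ -0.45885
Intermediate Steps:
-16599/36174 + ((7110 + b)/(15501 - 521))/(-39205) = -16599/36174 + ((7110 - 16601)/(15501 - 521))/(-39205) = -16599*1/36174 - 9491/14980*(-1/39205) = -5533/12058 - 9491*1/14980*(-1/39205) = -5533/12058 - 9491/14980*(-1/39205) = -5533/12058 + 9491/587290900 = -1624683053611/3540776836100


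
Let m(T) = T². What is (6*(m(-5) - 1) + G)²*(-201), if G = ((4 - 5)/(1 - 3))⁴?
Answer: -1067918025/256 ≈ -4.1716e+6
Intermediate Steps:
G = 1/16 (G = (-1/(-2))⁴ = (-1*(-½))⁴ = (½)⁴ = 1/16 ≈ 0.062500)
(6*(m(-5) - 1) + G)²*(-201) = (6*((-5)² - 1) + 1/16)²*(-201) = (6*(25 - 1) + 1/16)²*(-201) = (6*24 + 1/16)²*(-201) = (144 + 1/16)²*(-201) = (2305/16)²*(-201) = (5313025/256)*(-201) = -1067918025/256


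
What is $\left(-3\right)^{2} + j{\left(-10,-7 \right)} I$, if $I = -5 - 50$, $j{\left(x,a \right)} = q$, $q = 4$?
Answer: $-211$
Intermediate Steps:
$j{\left(x,a \right)} = 4$
$I = -55$
$\left(-3\right)^{2} + j{\left(-10,-7 \right)} I = \left(-3\right)^{2} + 4 \left(-55\right) = 9 - 220 = -211$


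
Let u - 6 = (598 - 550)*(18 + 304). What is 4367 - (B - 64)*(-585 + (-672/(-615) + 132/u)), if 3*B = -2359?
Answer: -779973069032/1584855 ≈ -4.9214e+5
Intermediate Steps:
B = -2359/3 (B = (⅓)*(-2359) = -2359/3 ≈ -786.33)
u = 15462 (u = 6 + (598 - 550)*(18 + 304) = 6 + 48*322 = 6 + 15456 = 15462)
4367 - (B - 64)*(-585 + (-672/(-615) + 132/u)) = 4367 - (-2359/3 - 64)*(-585 + (-672/(-615) + 132/15462)) = 4367 - (-2551)*(-585 + (-672*(-1/615) + 132*(1/15462)))/3 = 4367 - (-2551)*(-585 + (224/205 + 22/2577))/3 = 4367 - (-2551)*(-585 + 581758/528285)/3 = 4367 - (-2551)*(-308464967)/(3*528285) = 4367 - 1*786894130817/1584855 = 4367 - 786894130817/1584855 = -779973069032/1584855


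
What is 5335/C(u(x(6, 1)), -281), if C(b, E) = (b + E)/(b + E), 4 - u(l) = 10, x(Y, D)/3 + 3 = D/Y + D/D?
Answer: 5335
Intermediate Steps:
x(Y, D) = -6 + 3*D/Y (x(Y, D) = -9 + 3*(D/Y + D/D) = -9 + 3*(D/Y + 1) = -9 + 3*(1 + D/Y) = -9 + (3 + 3*D/Y) = -6 + 3*D/Y)
u(l) = -6 (u(l) = 4 - 1*10 = 4 - 10 = -6)
C(b, E) = 1 (C(b, E) = (E + b)/(E + b) = 1)
5335/C(u(x(6, 1)), -281) = 5335/1 = 5335*1 = 5335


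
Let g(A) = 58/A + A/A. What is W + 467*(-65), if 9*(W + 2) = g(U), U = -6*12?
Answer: -9835661/324 ≈ -30357.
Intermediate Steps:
U = -72
g(A) = 1 + 58/A (g(A) = 58/A + 1 = 1 + 58/A)
W = -641/324 (W = -2 + ((58 - 72)/(-72))/9 = -2 + (-1/72*(-14))/9 = -2 + (⅑)*(7/36) = -2 + 7/324 = -641/324 ≈ -1.9784)
W + 467*(-65) = -641/324 + 467*(-65) = -641/324 - 30355 = -9835661/324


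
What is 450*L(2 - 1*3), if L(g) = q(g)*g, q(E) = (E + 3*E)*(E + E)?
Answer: -3600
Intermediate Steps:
q(E) = 8*E² (q(E) = (4*E)*(2*E) = 8*E²)
L(g) = 8*g³ (L(g) = (8*g²)*g = 8*g³)
450*L(2 - 1*3) = 450*(8*(2 - 1*3)³) = 450*(8*(2 - 3)³) = 450*(8*(-1)³) = 450*(8*(-1)) = 450*(-8) = -3600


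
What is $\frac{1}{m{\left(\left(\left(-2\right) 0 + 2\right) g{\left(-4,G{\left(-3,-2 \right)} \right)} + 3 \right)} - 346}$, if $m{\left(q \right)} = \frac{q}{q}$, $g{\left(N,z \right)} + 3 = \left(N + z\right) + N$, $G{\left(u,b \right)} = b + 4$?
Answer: $- \frac{1}{345} \approx -0.0028986$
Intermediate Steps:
$G{\left(u,b \right)} = 4 + b$
$g{\left(N,z \right)} = -3 + z + 2 N$ ($g{\left(N,z \right)} = -3 + \left(\left(N + z\right) + N\right) = -3 + \left(z + 2 N\right) = -3 + z + 2 N$)
$m{\left(q \right)} = 1$
$\frac{1}{m{\left(\left(\left(-2\right) 0 + 2\right) g{\left(-4,G{\left(-3,-2 \right)} \right)} + 3 \right)} - 346} = \frac{1}{1 - 346} = \frac{1}{-345} = - \frac{1}{345}$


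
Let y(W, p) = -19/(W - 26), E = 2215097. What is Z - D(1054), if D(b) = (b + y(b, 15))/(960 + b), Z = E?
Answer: 4586118024531/2070392 ≈ 2.2151e+6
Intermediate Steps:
Z = 2215097
y(W, p) = -19/(-26 + W)
D(b) = (b - 19/(-26 + b))/(960 + b)
Z - D(1054) = 2215097 - (-19 + 1054*(-26 + 1054))/((-26 + 1054)*(960 + 1054)) = 2215097 - (-19 + 1054*1028)/(1028*2014) = 2215097 - (-19 + 1083512)/(1028*2014) = 2215097 - 1083493/(1028*2014) = 2215097 - 1*1083493/2070392 = 2215097 - 1083493/2070392 = 4586118024531/2070392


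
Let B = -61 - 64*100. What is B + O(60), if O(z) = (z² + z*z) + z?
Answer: 799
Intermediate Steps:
B = -6461 (B = -61 - 6400 = -6461)
O(z) = z + 2*z² (O(z) = (z² + z²) + z = 2*z² + z = z + 2*z²)
B + O(60) = -6461 + 60*(1 + 2*60) = -6461 + 60*(1 + 120) = -6461 + 60*121 = -6461 + 7260 = 799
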